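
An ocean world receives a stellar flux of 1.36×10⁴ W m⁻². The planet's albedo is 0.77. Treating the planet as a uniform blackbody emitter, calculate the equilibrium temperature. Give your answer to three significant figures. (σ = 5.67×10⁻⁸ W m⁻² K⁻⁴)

Energy balance: absorbed = emitted ⇒ πR²·S(1−A) = 4πR²·σT_eq⁴, so T_eq⁴ = S(1−A)/(4σ).
T_eq = [1.36×10⁴ × 0.23 / (4 × 5.67×10⁻⁸)]^(1/4) = (1.38×10¹⁰)^(1/4) = 343 K.

T_eq ≈ 343 K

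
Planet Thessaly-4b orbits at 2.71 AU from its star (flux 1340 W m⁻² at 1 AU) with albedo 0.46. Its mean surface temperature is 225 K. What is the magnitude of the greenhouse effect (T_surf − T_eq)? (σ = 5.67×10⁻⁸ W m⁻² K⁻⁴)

S = 1340/2.71² = 182.5 W m⁻².
T_eq = [S(1−A)/(4σ)]^(1/4) = [182.5×0.54/(4×5.67×10⁻⁸)]^(1/4) = 144.4 K.
ΔT = T_surf − T_eq = 225 − 144.4.

ΔT ≈ 80.6 K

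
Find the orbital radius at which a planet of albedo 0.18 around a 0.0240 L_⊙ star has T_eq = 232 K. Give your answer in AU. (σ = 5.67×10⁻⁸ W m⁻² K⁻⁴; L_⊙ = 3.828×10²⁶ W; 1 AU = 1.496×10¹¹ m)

d ≈ 0.202 AU

L = 0.0240 × 3.828×10²⁶ = 9.19×10²⁴ W.
From T_eq⁴ = L(1−A)/(16πσd²): d = √[L(1−A)/(16πσT_eq⁴)].
d = √[9.19×10²⁴ × 0.82 / (16π × 5.67×10⁻⁸ × (232)⁴)] = 3.02×10¹⁰ m = 0.202 AU.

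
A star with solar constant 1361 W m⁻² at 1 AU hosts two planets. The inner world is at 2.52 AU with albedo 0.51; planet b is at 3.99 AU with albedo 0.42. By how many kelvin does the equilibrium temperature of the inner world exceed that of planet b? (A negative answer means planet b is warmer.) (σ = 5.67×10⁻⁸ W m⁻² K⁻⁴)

ΔT ≈ 25.1 K

T_eq = [S₀(1−A)/(4σd²)]^(1/4), so T ∝ (1−A)^(1/4) / √d.
T₁ = [1361×0.49/(4×5.67×10⁻⁸×2.52²)]^(1/4) = 146.69 K.
T₂ = [1361×0.58/(4×5.67×10⁻⁸×3.99²)]^(1/4) = 121.60 K.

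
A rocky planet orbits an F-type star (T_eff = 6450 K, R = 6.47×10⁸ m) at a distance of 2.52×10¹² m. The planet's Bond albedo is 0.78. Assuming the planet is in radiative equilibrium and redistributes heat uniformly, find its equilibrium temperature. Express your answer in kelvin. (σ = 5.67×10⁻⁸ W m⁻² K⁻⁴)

L = 4πR_⋆²σT_⋆⁴ = 4π(6.47×10⁸)² × 5.67×10⁻⁸ × (6450)⁴ = 5.16×10²⁶ W.
S = L/(4πd²) = 6.47 W m⁻².
Energy balance: absorbed = emitted ⇒ πR²·S(1−A) = 4πR²·σT_eq⁴, so T_eq⁴ = S(1−A)/(4σ).
T_eq = [6.47 × 0.22 / (4 × 5.67×10⁻⁸)]^(1/4) = (6.27×10⁶)^(1/4) = 50.0 K.

T_eq ≈ 50.0 K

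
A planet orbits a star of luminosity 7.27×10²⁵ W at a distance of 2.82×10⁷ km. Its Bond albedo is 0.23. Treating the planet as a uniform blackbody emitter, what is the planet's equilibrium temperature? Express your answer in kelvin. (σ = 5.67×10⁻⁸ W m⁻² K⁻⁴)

d = 2.82×10⁷ km = 2.82×10¹⁰ m.
Flux: S = L/(4πd²) = 7.27×10²⁵/(4π×(2.82×10¹⁰)²) = 7270 W m⁻².
Energy balance: absorbed = emitted ⇒ πR²·S(1−A) = 4πR²·σT_eq⁴, so T_eq⁴ = S(1−A)/(4σ).
T_eq = [7270 × 0.77 / (4 × 5.67×10⁻⁸)]^(1/4) = (2.47×10¹⁰)^(1/4) = 396 K.

T_eq ≈ 396 K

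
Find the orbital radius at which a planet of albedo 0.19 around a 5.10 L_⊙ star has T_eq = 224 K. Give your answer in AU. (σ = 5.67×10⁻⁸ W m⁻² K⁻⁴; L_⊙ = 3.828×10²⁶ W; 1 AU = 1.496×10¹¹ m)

L = 5.10 × 3.828×10²⁶ = 1.95×10²⁷ W.
From T_eq⁴ = L(1−A)/(16πσd²): d = √[L(1−A)/(16πσT_eq⁴)].
d = √[1.95×10²⁷ × 0.81 / (16π × 5.67×10⁻⁸ × (224)⁴)] = 4.69×10¹¹ m = 3.14 AU.

d ≈ 3.14 AU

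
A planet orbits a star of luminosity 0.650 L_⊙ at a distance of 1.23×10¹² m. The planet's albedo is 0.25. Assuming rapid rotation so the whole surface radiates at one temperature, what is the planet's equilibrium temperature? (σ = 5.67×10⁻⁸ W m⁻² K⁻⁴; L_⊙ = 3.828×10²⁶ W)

T_eq ≈ 81.1 K

L = 0.650 × 3.828×10²⁶ = 2.49×10²⁶ W.
Flux: S = L/(4πd²) = 2.49×10²⁶/(4π×(1.23×10¹²)²) = 13.1 W m⁻².
Energy balance: absorbed = emitted ⇒ πR²·S(1−A) = 4πR²·σT_eq⁴, so T_eq⁴ = S(1−A)/(4σ).
T_eq = [13.1 × 0.75 / (4 × 5.67×10⁻⁸)]^(1/4) = (4.33×10⁷)^(1/4) = 81.1 K.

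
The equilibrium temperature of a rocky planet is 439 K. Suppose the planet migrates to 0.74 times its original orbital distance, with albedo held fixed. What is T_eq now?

T_eq ∝ L^(1/4) · d^(−1/2).
T′ = 439 / 0.74^(1/2) = 510 K.

T_eq ≈ 510 K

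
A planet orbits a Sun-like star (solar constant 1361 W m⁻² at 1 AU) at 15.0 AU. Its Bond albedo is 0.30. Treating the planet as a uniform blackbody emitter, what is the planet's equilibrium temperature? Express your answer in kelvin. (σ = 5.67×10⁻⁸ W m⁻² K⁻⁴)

T_eq ≈ 65.7 K

Flux at 15.0 AU: S = 1361/15.0² = 6.05 W m⁻².
Energy balance: absorbed = emitted ⇒ πR²·S(1−A) = 4πR²·σT_eq⁴, so T_eq⁴ = S(1−A)/(4σ).
T_eq = [6.05 × 0.70 / (4 × 5.67×10⁻⁸)]^(1/4) = (1.87×10⁷)^(1/4) = 65.7 K.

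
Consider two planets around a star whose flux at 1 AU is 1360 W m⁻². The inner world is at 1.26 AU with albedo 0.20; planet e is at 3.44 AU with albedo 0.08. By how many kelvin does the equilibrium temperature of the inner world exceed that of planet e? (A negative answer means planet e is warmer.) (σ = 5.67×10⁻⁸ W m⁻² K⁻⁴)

ΔT ≈ 87.5 K

T_eq = [S₀(1−A)/(4σd²)]^(1/4), so T ∝ (1−A)^(1/4) / √d.
T₁ = [1360×0.80/(4×5.67×10⁻⁸×1.26²)]^(1/4) = 234.46 K.
T₂ = [1360×0.92/(4×5.67×10⁻⁸×3.44²)]^(1/4) = 146.94 K.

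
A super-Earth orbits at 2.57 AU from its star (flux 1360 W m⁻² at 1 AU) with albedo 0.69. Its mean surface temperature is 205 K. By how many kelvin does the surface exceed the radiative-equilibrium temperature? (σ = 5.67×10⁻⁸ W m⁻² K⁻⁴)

S = 1360/2.57² = 205.9 W m⁻².
T_eq = [S(1−A)/(4σ)]^(1/4) = [205.9×0.31/(4×5.67×10⁻⁸)]^(1/4) = 129.5 K.
ΔT = T_surf − T_eq = 205 − 129.5.

ΔT ≈ 75.5 K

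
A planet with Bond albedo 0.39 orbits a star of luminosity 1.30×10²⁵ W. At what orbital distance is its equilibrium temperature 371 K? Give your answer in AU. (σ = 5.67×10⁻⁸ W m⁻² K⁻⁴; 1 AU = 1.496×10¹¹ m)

From T_eq⁴ = L(1−A)/(16πσd²): d = √[L(1−A)/(16πσT_eq⁴)].
d = √[1.30×10²⁵ × 0.61 / (16π × 5.67×10⁻⁸ × (371)⁴)] = 1.21×10¹⁰ m = 0.0810 AU.

d ≈ 0.0810 AU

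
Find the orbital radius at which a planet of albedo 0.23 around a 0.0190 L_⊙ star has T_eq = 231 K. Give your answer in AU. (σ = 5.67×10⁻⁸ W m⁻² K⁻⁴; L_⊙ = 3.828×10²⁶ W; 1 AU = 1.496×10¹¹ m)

L = 0.0190 × 3.828×10²⁶ = 7.27×10²⁴ W.
From T_eq⁴ = L(1−A)/(16πσd²): d = √[L(1−A)/(16πσT_eq⁴)].
d = √[7.27×10²⁴ × 0.77 / (16π × 5.67×10⁻⁸ × (231)⁴)] = 2.63×10¹⁰ m = 0.176 AU.

d ≈ 0.176 AU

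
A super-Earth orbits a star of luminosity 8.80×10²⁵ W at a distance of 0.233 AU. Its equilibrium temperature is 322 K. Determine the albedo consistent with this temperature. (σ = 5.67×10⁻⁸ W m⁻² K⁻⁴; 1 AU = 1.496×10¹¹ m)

A ≈ 0.58

d = 0.233 AU = 3.49×10¹⁰ m.
Flux: S = L/(4πd²) = 8.80×10²⁵/(4π×(3.49×10¹⁰)²) = 5760 W m⁻².
From T_eq⁴ = S(1−A)/(4σ): 1−A = 4σT_eq⁴/S.
1−A = 4 × 5.67×10⁻⁸ × (322)⁴ / 5760 = 0.423.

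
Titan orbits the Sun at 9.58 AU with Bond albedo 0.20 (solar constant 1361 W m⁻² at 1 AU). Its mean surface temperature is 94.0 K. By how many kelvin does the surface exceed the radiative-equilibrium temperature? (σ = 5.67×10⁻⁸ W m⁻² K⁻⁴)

ΔT ≈ 9.0 K

S = 1361/9.58² = 14.83 W m⁻².
T_eq = [S(1−A)/(4σ)]^(1/4) = [14.83×0.80/(4×5.67×10⁻⁸)]^(1/4) = 85.0 K.
ΔT = T_surf − T_eq = 94 − 85.0.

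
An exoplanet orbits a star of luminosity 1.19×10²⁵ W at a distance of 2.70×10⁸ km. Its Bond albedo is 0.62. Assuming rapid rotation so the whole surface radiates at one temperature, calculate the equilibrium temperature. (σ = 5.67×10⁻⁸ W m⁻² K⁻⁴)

d = 2.70×10⁸ km = 2.70×10¹¹ m.
Flux: S = L/(4πd²) = 1.19×10²⁵/(4π×(2.70×10¹¹)²) = 13.0 W m⁻².
Energy balance: absorbed = emitted ⇒ πR²·S(1−A) = 4πR²·σT_eq⁴, so T_eq⁴ = S(1−A)/(4σ).
T_eq = [13.0 × 0.38 / (4 × 5.67×10⁻⁸)]^(1/4) = (2.18×10⁷)^(1/4) = 68.3 K.

T_eq ≈ 68.3 K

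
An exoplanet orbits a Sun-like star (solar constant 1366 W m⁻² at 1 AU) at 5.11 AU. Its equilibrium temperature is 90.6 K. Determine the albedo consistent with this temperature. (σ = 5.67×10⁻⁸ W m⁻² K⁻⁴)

Flux at 5.11 AU: S = 1366/5.11² = 52.3 W m⁻².
From T_eq⁴ = S(1−A)/(4σ): 1−A = 4σT_eq⁴/S.
1−A = 4 × 5.67×10⁻⁸ × (90.6)⁴ / 52.3 = 0.292.

A ≈ 0.71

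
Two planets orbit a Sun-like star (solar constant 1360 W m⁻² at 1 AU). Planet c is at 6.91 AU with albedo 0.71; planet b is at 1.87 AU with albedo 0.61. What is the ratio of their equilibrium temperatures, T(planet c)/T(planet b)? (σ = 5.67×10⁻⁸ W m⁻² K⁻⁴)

T₁/T₂ ≈ 0.483

T_eq = [S₀(1−A)/(4σd²)]^(1/4), so T ∝ (1−A)^(1/4) / √d.
T₁ = [1360×0.29/(4×5.67×10⁻⁸×6.91²)]^(1/4) = 77.68 K.
T₂ = [1360×0.39/(4×5.67×10⁻⁸×1.87²)]^(1/4) = 160.81 K.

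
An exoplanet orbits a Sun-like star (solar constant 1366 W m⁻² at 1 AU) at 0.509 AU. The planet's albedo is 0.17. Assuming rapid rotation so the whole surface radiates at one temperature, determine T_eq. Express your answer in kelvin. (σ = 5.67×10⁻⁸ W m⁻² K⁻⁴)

Flux at 0.509 AU: S = 1366/0.509² = 5270 W m⁻².
Energy balance: absorbed = emitted ⇒ πR²·S(1−A) = 4πR²·σT_eq⁴, so T_eq⁴ = S(1−A)/(4σ).
T_eq = [5270 × 0.83 / (4 × 5.67×10⁻⁸)]^(1/4) = (1.93×10¹⁰)^(1/4) = 373 K.

T_eq ≈ 373 K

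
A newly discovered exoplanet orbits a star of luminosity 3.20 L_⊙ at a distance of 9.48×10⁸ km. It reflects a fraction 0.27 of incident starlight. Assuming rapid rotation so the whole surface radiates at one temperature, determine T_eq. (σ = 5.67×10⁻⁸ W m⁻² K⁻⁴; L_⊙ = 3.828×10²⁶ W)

d = 9.48×10⁸ km = 9.48×10¹¹ m.
L = 3.20 × 3.828×10²⁶ = 1.22×10²⁷ W.
Flux: S = L/(4πd²) = 1.22×10²⁷/(4π×(9.48×10¹¹)²) = 108 W m⁻².
Energy balance: absorbed = emitted ⇒ πR²·S(1−A) = 4πR²·σT_eq⁴, so T_eq⁴ = S(1−A)/(4σ).
T_eq = [108 × 0.73 / (4 × 5.67×10⁻⁸)]^(1/4) = (3.49×10⁸)^(1/4) = 137 K.

T_eq ≈ 137 K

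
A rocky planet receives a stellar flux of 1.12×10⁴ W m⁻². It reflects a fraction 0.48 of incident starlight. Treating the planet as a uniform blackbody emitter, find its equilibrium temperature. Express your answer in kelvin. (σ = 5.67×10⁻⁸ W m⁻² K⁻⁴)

T_eq ≈ 400 K

Energy balance: absorbed = emitted ⇒ πR²·S(1−A) = 4πR²·σT_eq⁴, so T_eq⁴ = S(1−A)/(4σ).
T_eq = [1.12×10⁴ × 0.52 / (4 × 5.67×10⁻⁸)]^(1/4) = (2.57×10¹⁰)^(1/4) = 400 K.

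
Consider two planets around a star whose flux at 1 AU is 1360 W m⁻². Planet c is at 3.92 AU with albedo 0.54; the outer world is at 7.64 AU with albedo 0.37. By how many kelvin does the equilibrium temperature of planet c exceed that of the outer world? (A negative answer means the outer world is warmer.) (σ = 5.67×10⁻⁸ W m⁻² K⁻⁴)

ΔT ≈ 26.1 K

T_eq = [S₀(1−A)/(4σd²)]^(1/4), so T ∝ (1−A)^(1/4) / √d.
T₁ = [1360×0.46/(4×5.67×10⁻⁸×3.92²)]^(1/4) = 115.75 K.
T₂ = [1360×0.63/(4×5.67×10⁻⁸×7.64²)]^(1/4) = 89.69 K.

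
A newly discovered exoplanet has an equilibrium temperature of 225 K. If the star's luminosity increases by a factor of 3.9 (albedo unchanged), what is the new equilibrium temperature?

T_eq ≈ 316 K

T_eq ∝ L^(1/4) · d^(−1/2).
T′ = 225 × 3.9^(1/4) = 316 K.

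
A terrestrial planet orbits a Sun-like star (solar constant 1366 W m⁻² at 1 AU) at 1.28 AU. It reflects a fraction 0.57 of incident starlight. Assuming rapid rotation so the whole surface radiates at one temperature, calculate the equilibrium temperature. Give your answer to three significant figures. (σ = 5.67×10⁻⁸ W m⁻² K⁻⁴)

T_eq ≈ 199 K

Flux at 1.28 AU: S = 1366/1.28² = 834 W m⁻².
Energy balance: absorbed = emitted ⇒ πR²·S(1−A) = 4πR²·σT_eq⁴, so T_eq⁴ = S(1−A)/(4σ).
T_eq = [834 × 0.43 / (4 × 5.67×10⁻⁸)]^(1/4) = (1.58×10⁹)^(1/4) = 199 K.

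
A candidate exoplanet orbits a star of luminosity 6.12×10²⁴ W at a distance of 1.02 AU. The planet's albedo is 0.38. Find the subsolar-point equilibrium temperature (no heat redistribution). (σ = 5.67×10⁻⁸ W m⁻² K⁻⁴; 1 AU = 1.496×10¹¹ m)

T_ss ≈ 123 K

d = 1.02 AU = 1.53×10¹¹ m.
Flux: S = L/(4πd²) = 6.12×10²⁴/(4π×(1.53×10¹¹)²) = 20.9 W m⁻².
At the subsolar point the surface absorbs S(1−A) and emits σT⁴ per unit area — no factor of 4, since only the local patch is in balance.
T = [20.9 × 0.62 / 5.67×10⁻⁸]^(1/4) = (2.29×10⁸)^(1/4) = 123 K.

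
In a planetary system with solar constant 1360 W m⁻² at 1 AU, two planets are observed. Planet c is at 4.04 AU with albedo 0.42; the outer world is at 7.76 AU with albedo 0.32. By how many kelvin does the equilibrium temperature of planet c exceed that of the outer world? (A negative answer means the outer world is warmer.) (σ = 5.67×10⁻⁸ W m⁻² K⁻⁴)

T_eq = [S₀(1−A)/(4σd²)]^(1/4), so T ∝ (1−A)^(1/4) / √d.
T₁ = [1360×0.58/(4×5.67×10⁻⁸×4.04²)]^(1/4) = 120.82 K.
T₂ = [1360×0.68/(4×5.67×10⁻⁸×7.76²)]^(1/4) = 90.71 K.

ΔT ≈ 30.1 K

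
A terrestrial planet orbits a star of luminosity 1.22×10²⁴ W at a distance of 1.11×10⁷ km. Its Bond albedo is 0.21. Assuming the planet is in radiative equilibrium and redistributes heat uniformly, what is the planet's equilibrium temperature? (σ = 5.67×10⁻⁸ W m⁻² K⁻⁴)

T_eq ≈ 229 K

d = 1.11×10⁷ km = 1.11×10¹⁰ m.
Flux: S = L/(4πd²) = 1.22×10²⁴/(4π×(1.11×10¹⁰)²) = 788 W m⁻².
Energy balance: absorbed = emitted ⇒ πR²·S(1−A) = 4πR²·σT_eq⁴, so T_eq⁴ = S(1−A)/(4σ).
T_eq = [788 × 0.79 / (4 × 5.67×10⁻⁸)]^(1/4) = (2.74×10⁹)^(1/4) = 229 K.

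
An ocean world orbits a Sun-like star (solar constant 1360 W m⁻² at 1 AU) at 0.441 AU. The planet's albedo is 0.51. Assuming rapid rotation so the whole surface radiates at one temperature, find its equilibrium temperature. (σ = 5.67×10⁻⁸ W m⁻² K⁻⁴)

T_eq ≈ 351 K

Flux at 0.441 AU: S = 1360/0.441² = 6990 W m⁻².
Energy balance: absorbed = emitted ⇒ πR²·S(1−A) = 4πR²·σT_eq⁴, so T_eq⁴ = S(1−A)/(4σ).
T_eq = [6990 × 0.49 / (4 × 5.67×10⁻⁸)]^(1/4) = (1.51×10¹⁰)^(1/4) = 351 K.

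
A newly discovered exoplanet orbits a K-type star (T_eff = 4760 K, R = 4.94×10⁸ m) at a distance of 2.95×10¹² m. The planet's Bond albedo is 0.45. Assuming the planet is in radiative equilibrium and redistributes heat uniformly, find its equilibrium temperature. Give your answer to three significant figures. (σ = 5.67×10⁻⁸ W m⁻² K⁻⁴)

L = 4πR_⋆²σT_⋆⁴ = 4π(4.94×10⁸)² × 5.67×10⁻⁸ × (4760)⁴ = 8.93×10²⁵ W.
S = L/(4πd²) = 0.816 W m⁻².
Energy balance: absorbed = emitted ⇒ πR²·S(1−A) = 4πR²·σT_eq⁴, so T_eq⁴ = S(1−A)/(4σ).
T_eq = [0.816 × 0.55 / (4 × 5.67×10⁻⁸)]^(1/4) = (1.98×10⁶)^(1/4) = 37.5 K.

T_eq ≈ 37.5 K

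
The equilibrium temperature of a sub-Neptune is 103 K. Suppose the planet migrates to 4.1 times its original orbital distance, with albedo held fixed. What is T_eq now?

T_eq ≈ 50.9 K

T_eq ∝ L^(1/4) · d^(−1/2).
T′ = 103 / 4.1^(1/2) = 50.9 K.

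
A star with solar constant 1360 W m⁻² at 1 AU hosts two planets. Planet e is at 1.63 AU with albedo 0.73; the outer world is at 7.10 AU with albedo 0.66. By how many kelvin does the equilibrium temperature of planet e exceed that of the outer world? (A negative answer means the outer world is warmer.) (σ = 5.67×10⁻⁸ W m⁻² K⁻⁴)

T_eq = [S₀(1−A)/(4σd²)]^(1/4), so T ∝ (1−A)^(1/4) / √d.
T₁ = [1360×0.27/(4×5.67×10⁻⁸×1.63²)]^(1/4) = 157.12 K.
T₂ = [1360×0.34/(4×5.67×10⁻⁸×7.10²)]^(1/4) = 79.75 K.

ΔT ≈ 77.4 K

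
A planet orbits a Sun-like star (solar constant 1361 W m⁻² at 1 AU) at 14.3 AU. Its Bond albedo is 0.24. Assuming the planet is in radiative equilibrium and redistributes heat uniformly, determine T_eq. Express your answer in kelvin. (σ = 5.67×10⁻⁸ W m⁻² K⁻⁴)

Flux at 14.3 AU: S = 1361/14.3² = 6.66 W m⁻².
Energy balance: absorbed = emitted ⇒ πR²·S(1−A) = 4πR²·σT_eq⁴, so T_eq⁴ = S(1−A)/(4σ).
T_eq = [6.66 × 0.76 / (4 × 5.67×10⁻⁸)]^(1/4) = (2.23×10⁷)^(1/4) = 68.7 K.

T_eq ≈ 68.7 K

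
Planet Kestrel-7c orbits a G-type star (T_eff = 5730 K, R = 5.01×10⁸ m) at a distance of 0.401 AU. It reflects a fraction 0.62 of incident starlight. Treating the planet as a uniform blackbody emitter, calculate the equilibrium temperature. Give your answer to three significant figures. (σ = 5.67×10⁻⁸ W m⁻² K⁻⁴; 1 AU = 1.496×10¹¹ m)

d = 0.401 AU = 6.00×10¹⁰ m.
L = 4πR_⋆²σT_⋆⁴ = 4π(5.01×10⁸)² × 5.67×10⁻⁸ × (5730)⁴ = 1.93×10²⁶ W.
S = L/(4πd²) = 4260 W m⁻².
Energy balance: absorbed = emitted ⇒ πR²·S(1−A) = 4πR²·σT_eq⁴, so T_eq⁴ = S(1−A)/(4σ).
T_eq = [4260 × 0.38 / (4 × 5.67×10⁻⁸)]^(1/4) = (7.14×10⁹)^(1/4) = 291 K.

T_eq ≈ 291 K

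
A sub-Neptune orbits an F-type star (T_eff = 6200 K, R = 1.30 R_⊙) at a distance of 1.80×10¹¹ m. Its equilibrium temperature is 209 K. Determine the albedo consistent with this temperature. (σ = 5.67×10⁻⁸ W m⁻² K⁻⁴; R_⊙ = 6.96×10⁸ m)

R_⋆ = 1.30 × 6.96×10⁸ = 9.05×10⁸ m.
L = 4πR_⋆²σT_⋆⁴ = 4π(9.05×10⁸)² × 5.67×10⁻⁸ × (6200)⁴ = 8.62×10²⁶ W.
S = L/(4πd²) = 2120 W m⁻².
From T_eq⁴ = S(1−A)/(4σ): 1−A = 4σT_eq⁴/S.
1−A = 4 × 5.67×10⁻⁸ × (209)⁴ / 2120 = 0.204.

A ≈ 0.80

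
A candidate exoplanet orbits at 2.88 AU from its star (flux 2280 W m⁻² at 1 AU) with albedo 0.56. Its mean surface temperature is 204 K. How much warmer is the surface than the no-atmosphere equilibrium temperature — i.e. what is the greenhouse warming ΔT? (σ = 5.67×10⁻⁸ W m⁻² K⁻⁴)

S = 2280/2.88² = 274.9 W m⁻².
T_eq = [S(1−A)/(4σ)]^(1/4) = [274.9×0.44/(4×5.67×10⁻⁸)]^(1/4) = 152.0 K.
ΔT = T_surf − T_eq = 204 − 152.0.

ΔT ≈ 52.0 K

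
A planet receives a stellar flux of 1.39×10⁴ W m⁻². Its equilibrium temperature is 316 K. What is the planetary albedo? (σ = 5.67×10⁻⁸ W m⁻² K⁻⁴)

From T_eq⁴ = S(1−A)/(4σ): 1−A = 4σT_eq⁴/S.
1−A = 4 × 5.67×10⁻⁸ × (316)⁴ / 1.39×10⁴ = 0.163.

A ≈ 0.84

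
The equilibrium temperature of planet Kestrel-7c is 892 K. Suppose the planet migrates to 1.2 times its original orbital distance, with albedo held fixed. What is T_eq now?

T_eq ∝ L^(1/4) · d^(−1/2).
T′ = 892 / 1.2^(1/2) = 814 K.

T_eq ≈ 814 K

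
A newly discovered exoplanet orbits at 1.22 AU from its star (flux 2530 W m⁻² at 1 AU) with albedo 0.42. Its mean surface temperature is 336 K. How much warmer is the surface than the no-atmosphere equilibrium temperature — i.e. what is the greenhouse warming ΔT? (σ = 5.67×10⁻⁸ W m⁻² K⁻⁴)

S = 2530/1.22² = 1700 W m⁻².
T_eq = [S(1−A)/(4σ)]^(1/4) = [1700×0.58/(4×5.67×10⁻⁸)]^(1/4) = 256.8 K.
ΔT = T_surf − T_eq = 336 − 256.8.

ΔT ≈ 79.2 K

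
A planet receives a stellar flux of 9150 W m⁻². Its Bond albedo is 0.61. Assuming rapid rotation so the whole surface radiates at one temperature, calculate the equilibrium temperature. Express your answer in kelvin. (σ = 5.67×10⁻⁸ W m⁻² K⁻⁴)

T_eq ≈ 354 K

Energy balance: absorbed = emitted ⇒ πR²·S(1−A) = 4πR²·σT_eq⁴, so T_eq⁴ = S(1−A)/(4σ).
T_eq = [9150 × 0.39 / (4 × 5.67×10⁻⁸)]^(1/4) = (1.57×10¹⁰)^(1/4) = 354 K.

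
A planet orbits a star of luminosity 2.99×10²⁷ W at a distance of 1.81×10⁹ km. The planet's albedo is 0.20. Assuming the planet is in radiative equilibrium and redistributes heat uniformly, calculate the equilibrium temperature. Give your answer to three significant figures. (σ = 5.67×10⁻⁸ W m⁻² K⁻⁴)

T_eq ≈ 127 K

d = 1.81×10⁹ km = 1.81×10¹² m.
Flux: S = L/(4πd²) = 2.99×10²⁷/(4π×(1.81×10¹²)²) = 72.6 W m⁻².
Energy balance: absorbed = emitted ⇒ πR²·S(1−A) = 4πR²·σT_eq⁴, so T_eq⁴ = S(1−A)/(4σ).
T_eq = [72.6 × 0.80 / (4 × 5.67×10⁻⁸)]^(1/4) = (2.56×10⁸)^(1/4) = 127 K.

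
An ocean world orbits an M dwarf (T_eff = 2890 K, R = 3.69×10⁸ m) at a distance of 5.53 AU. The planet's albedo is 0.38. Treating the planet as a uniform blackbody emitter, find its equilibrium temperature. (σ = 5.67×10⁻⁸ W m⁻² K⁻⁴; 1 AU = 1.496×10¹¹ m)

T_eq ≈ 38.3 K

d = 5.53 AU = 8.27×10¹¹ m.
L = 4πR_⋆²σT_⋆⁴ = 4π(3.69×10⁸)² × 5.67×10⁻⁸ × (2890)⁴ = 6.77×10²⁴ W.
S = L/(4πd²) = 0.787 W m⁻².
Energy balance: absorbed = emitted ⇒ πR²·S(1−A) = 4πR²·σT_eq⁴, so T_eq⁴ = S(1−A)/(4σ).
T_eq = [0.787 × 0.62 / (4 × 5.67×10⁻⁸)]^(1/4) = (2.15×10⁶)^(1/4) = 38.3 K.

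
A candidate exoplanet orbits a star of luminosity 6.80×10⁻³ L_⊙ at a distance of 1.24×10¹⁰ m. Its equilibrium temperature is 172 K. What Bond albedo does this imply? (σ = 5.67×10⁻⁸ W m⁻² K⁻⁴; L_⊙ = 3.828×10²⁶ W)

A ≈ 0.85

L = 6.80×10⁻³ × 3.828×10²⁶ = 2.60×10²⁴ W.
Flux: S = L/(4πd²) = 2.60×10²⁴/(4π×(1.24×10¹⁰)²) = 1350 W m⁻².
From T_eq⁴ = S(1−A)/(4σ): 1−A = 4σT_eq⁴/S.
1−A = 4 × 5.67×10⁻⁸ × (172)⁴ / 1350 = 0.147.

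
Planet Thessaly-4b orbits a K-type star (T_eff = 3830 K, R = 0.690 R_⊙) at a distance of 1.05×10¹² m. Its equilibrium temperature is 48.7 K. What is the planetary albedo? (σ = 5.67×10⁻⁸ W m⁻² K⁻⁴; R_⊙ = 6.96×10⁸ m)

R_⋆ = 0.690 × 6.96×10⁸ = 4.80×10⁸ m.
L = 4πR_⋆²σT_⋆⁴ = 4π(4.80×10⁸)² × 5.67×10⁻⁸ × (3830)⁴ = 3.54×10²⁵ W.
S = L/(4πd²) = 2.55 W m⁻².
From T_eq⁴ = S(1−A)/(4σ): 1−A = 4σT_eq⁴/S.
1−A = 4 × 5.67×10⁻⁸ × (48.7)⁴ / 2.55 = 0.500.

A ≈ 0.50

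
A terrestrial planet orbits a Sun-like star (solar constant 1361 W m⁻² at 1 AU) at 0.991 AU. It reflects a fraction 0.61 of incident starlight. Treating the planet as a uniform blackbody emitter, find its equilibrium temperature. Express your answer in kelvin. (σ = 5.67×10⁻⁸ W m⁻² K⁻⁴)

Flux at 0.991 AU: S = 1361/0.991² = 1390 W m⁻².
Energy balance: absorbed = emitted ⇒ πR²·S(1−A) = 4πR²·σT_eq⁴, so T_eq⁴ = S(1−A)/(4σ).
T_eq = [1390 × 0.39 / (4 × 5.67×10⁻⁸)]^(1/4) = (2.38×10⁹)^(1/4) = 221 K.

T_eq ≈ 221 K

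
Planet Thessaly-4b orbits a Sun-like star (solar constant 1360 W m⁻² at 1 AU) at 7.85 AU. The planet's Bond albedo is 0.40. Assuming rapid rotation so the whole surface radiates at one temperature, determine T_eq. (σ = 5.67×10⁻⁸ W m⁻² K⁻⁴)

Flux at 7.85 AU: S = 1360/7.85² = 22.1 W m⁻².
Energy balance: absorbed = emitted ⇒ πR²·S(1−A) = 4πR²·σT_eq⁴, so T_eq⁴ = S(1−A)/(4σ).
T_eq = [22.1 × 0.60 / (4 × 5.67×10⁻⁸)]^(1/4) = (5.84×10⁷)^(1/4) = 87.4 K.

T_eq ≈ 87.4 K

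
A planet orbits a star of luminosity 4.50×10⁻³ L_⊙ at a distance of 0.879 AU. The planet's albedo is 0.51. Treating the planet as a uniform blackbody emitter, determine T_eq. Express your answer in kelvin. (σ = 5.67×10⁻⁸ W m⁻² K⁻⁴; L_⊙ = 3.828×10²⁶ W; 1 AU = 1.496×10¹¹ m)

T_eq ≈ 64.3 K

d = 0.879 AU = 1.31×10¹¹ m.
L = 4.50×10⁻³ × 3.828×10²⁶ = 1.72×10²⁴ W.
Flux: S = L/(4πd²) = 1.72×10²⁴/(4π×(1.31×10¹¹)²) = 7.93 W m⁻².
Energy balance: absorbed = emitted ⇒ πR²·S(1−A) = 4πR²·σT_eq⁴, so T_eq⁴ = S(1−A)/(4σ).
T_eq = [7.93 × 0.49 / (4 × 5.67×10⁻⁸)]^(1/4) = (1.71×10⁷)^(1/4) = 64.3 K.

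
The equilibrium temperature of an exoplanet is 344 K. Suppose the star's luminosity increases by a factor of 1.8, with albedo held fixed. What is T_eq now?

T_eq ∝ L^(1/4) · d^(−1/2).
T′ = 344 × 1.8^(1/4) = 398 K.

T_eq ≈ 398 K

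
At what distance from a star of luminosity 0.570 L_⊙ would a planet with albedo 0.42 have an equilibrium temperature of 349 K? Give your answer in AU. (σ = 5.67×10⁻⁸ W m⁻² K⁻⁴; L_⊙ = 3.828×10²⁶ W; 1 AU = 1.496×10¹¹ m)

L = 0.570 × 3.828×10²⁶ = 2.18×10²⁶ W.
From T_eq⁴ = L(1−A)/(16πσd²): d = √[L(1−A)/(16πσT_eq⁴)].
d = √[2.18×10²⁶ × 0.58 / (16π × 5.67×10⁻⁸ × (349)⁴)] = 5.47×10¹⁰ m = 0.366 AU.

d ≈ 0.366 AU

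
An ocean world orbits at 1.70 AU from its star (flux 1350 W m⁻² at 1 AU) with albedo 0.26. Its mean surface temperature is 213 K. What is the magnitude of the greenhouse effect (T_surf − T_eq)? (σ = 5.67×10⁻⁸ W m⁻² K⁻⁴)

ΔT ≈ 15.4 K

S = 1350/1.70² = 467.1 W m⁻².
T_eq = [S(1−A)/(4σ)]^(1/4) = [467.1×0.74/(4×5.67×10⁻⁸)]^(1/4) = 197.6 K.
ΔT = T_surf − T_eq = 213 − 197.6.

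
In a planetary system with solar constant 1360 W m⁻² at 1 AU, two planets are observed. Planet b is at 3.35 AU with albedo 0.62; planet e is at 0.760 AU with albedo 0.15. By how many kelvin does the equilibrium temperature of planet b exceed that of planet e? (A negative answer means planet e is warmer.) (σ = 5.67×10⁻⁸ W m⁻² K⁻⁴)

T_eq = [S₀(1−A)/(4σd²)]^(1/4), so T ∝ (1−A)^(1/4) / √d.
T₁ = [1360×0.38/(4×5.67×10⁻⁸×3.35²)]^(1/4) = 119.37 K.
T₂ = [1360×0.85/(4×5.67×10⁻⁸×0.760²)]^(1/4) = 306.49 K.

ΔT ≈ -187.1 K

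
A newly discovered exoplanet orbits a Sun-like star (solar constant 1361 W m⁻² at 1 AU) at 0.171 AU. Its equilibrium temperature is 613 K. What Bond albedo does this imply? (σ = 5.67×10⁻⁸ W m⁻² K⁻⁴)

A ≈ 0.31

Flux at 0.171 AU: S = 1361/0.171² = 4.65×10⁴ W m⁻².
From T_eq⁴ = S(1−A)/(4σ): 1−A = 4σT_eq⁴/S.
1−A = 4 × 5.67×10⁻⁸ × (613)⁴ / 4.65×10⁴ = 0.688.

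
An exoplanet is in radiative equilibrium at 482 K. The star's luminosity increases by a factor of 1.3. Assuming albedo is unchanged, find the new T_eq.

T_eq ∝ L^(1/4) · d^(−1/2).
T′ = 482 × 1.3^(1/4) = 515 K.

T_eq ≈ 515 K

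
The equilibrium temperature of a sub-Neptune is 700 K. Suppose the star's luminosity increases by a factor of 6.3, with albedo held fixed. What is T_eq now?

T_eq ≈ 1110 K

T_eq ∝ L^(1/4) · d^(−1/2).
T′ = 700 × 6.3^(1/4) = 1110 K.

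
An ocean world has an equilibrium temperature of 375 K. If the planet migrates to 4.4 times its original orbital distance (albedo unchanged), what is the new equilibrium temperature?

T_eq ≈ 179 K

T_eq ∝ L^(1/4) · d^(−1/2).
T′ = 375 / 4.4^(1/2) = 179 K.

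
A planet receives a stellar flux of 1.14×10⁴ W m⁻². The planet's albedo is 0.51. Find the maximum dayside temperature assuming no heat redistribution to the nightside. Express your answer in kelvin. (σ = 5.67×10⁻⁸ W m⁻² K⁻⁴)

T_ss ≈ 560 K

With no redistribution each surface element balances locally: S(1−A) = σT⁴.
T = [1.14×10⁴ × 0.49 / 5.67×10⁻⁸]^(1/4) = (9.85×10¹⁰)^(1/4) = 560 K.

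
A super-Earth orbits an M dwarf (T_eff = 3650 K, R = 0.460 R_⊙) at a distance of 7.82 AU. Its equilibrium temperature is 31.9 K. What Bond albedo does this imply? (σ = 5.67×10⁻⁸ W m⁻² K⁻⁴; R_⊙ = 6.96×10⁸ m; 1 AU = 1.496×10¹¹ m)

R_⋆ = 0.460 × 6.96×10⁸ = 3.20×10⁸ m.
d = 7.82 AU = 1.17×10¹² m.
L = 4πR_⋆²σT_⋆⁴ = 4π(3.20×10⁸)² × 5.67×10⁻⁸ × (3650)⁴ = 1.30×10²⁵ W.
S = L/(4πd²) = 0.754 W m⁻².
From T_eq⁴ = S(1−A)/(4σ): 1−A = 4σT_eq⁴/S.
1−A = 4 × 5.67×10⁻⁸ × (31.9)⁴ / 0.754 = 0.312.

A ≈ 0.69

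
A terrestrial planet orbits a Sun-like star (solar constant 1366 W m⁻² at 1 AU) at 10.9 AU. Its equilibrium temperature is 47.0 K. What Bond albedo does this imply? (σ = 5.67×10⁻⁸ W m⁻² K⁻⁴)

Flux at 10.9 AU: S = 1366/10.9² = 11.5 W m⁻².
From T_eq⁴ = S(1−A)/(4σ): 1−A = 4σT_eq⁴/S.
1−A = 4 × 5.67×10⁻⁸ × (47.0)⁴ / 11.5 = 0.096.

A ≈ 0.90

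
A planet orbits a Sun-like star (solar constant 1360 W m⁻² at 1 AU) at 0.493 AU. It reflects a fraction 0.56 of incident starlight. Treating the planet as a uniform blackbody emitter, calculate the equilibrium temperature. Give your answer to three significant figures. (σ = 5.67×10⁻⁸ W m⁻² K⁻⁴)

T_eq ≈ 323 K

Flux at 0.493 AU: S = 1360/0.493² = 5600 W m⁻².
Energy balance: absorbed = emitted ⇒ πR²·S(1−A) = 4πR²·σT_eq⁴, so T_eq⁴ = S(1−A)/(4σ).
T_eq = [5600 × 0.44 / (4 × 5.67×10⁻⁸)]^(1/4) = (1.09×10¹⁰)^(1/4) = 323 K.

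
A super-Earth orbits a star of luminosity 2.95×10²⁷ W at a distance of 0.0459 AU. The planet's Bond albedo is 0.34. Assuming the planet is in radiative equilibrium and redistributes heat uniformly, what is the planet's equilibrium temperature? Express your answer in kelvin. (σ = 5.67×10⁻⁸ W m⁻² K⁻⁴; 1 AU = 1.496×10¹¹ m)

d = 0.0459 AU = 6.87×10⁹ m.
Flux: S = L/(4πd²) = 2.95×10²⁷/(4π×(6.87×10⁹)²) = 4.98×10⁶ W m⁻².
Energy balance: absorbed = emitted ⇒ πR²·S(1−A) = 4πR²·σT_eq⁴, so T_eq⁴ = S(1−A)/(4σ).
T_eq = [4.98×10⁶ × 0.66 / (4 × 5.67×10⁻⁸)]^(1/4) = (1.45×10¹³)^(1/4) = 1950 K.

T_eq ≈ 1950 K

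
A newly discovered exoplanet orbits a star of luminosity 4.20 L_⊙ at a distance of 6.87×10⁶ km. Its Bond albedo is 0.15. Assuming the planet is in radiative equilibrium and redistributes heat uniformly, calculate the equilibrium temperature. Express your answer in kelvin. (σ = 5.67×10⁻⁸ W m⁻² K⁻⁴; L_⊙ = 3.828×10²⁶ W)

d = 6.87×10⁶ km = 6.87×10⁹ m.
L = 4.20 × 3.828×10²⁶ = 1.61×10²⁷ W.
Flux: S = L/(4πd²) = 1.61×10²⁷/(4π×(6.87×10⁹)²) = 2.71×10⁶ W m⁻².
Energy balance: absorbed = emitted ⇒ πR²·S(1−A) = 4πR²·σT_eq⁴, so T_eq⁴ = S(1−A)/(4σ).
T_eq = [2.71×10⁶ × 0.85 / (4 × 5.67×10⁻⁸)]^(1/4) = (1.02×10¹³)^(1/4) = 1790 K.

T_eq ≈ 1790 K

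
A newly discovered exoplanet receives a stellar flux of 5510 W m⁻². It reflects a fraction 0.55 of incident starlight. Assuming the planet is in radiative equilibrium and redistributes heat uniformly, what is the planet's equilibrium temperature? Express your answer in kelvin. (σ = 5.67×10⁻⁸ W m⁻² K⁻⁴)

T_eq ≈ 323 K

Energy balance: absorbed = emitted ⇒ πR²·S(1−A) = 4πR²·σT_eq⁴, so T_eq⁴ = S(1−A)/(4σ).
T_eq = [5510 × 0.45 / (4 × 5.67×10⁻⁸)]^(1/4) = (1.09×10¹⁰)^(1/4) = 323 K.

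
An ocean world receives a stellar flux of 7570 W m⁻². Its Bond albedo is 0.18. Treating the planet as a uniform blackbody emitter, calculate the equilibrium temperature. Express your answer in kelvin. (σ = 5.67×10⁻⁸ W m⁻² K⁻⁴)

T_eq ≈ 407 K

Energy balance: absorbed = emitted ⇒ πR²·S(1−A) = 4πR²·σT_eq⁴, so T_eq⁴ = S(1−A)/(4σ).
T_eq = [7570 × 0.82 / (4 × 5.67×10⁻⁸)]^(1/4) = (2.74×10¹⁰)^(1/4) = 407 K.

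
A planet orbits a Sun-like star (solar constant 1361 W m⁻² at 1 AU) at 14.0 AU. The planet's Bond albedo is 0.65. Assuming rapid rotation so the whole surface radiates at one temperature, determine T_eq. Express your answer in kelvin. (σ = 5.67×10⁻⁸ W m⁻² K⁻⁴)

T_eq ≈ 57.2 K

Flux at 14.0 AU: S = 1361/14.0² = 6.94 W m⁻².
Energy balance: absorbed = emitted ⇒ πR²·S(1−A) = 4πR²·σT_eq⁴, so T_eq⁴ = S(1−A)/(4σ).
T_eq = [6.94 × 0.35 / (4 × 5.67×10⁻⁸)]^(1/4) = (1.07×10⁷)^(1/4) = 57.2 K.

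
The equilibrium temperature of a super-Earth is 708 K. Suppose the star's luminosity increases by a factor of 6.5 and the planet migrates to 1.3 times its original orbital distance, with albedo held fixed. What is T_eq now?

T_eq ≈ 991 K

T_eq ∝ L^(1/4) · d^(−1/2).
T′ = 708 × 6.5^(1/4) / 1.3^(1/2) = 991 K.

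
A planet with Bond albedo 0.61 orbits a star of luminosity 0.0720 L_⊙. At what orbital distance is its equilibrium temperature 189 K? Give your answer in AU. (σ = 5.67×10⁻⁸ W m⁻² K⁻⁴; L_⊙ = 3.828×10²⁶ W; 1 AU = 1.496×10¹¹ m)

d ≈ 0.363 AU

L = 0.0720 × 3.828×10²⁶ = 2.76×10²⁵ W.
From T_eq⁴ = L(1−A)/(16πσd²): d = √[L(1−A)/(16πσT_eq⁴)].
d = √[2.76×10²⁵ × 0.39 / (16π × 5.67×10⁻⁸ × (189)⁴)] = 5.44×10¹⁰ m = 0.363 AU.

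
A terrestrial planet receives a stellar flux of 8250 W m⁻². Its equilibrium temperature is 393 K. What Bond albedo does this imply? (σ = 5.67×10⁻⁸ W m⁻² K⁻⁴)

A ≈ 0.34

From T_eq⁴ = S(1−A)/(4σ): 1−A = 4σT_eq⁴/S.
1−A = 4 × 5.67×10⁻⁸ × (393)⁴ / 8250 = 0.656.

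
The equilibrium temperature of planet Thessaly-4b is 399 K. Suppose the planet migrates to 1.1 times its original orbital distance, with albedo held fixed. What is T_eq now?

T_eq ≈ 380 K

T_eq ∝ L^(1/4) · d^(−1/2).
T′ = 399 / 1.1^(1/2) = 380 K.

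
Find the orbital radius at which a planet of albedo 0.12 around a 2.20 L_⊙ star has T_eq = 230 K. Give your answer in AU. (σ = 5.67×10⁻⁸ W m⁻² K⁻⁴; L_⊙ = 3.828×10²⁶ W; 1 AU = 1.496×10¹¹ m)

L = 2.20 × 3.828×10²⁶ = 8.42×10²⁶ W.
From T_eq⁴ = L(1−A)/(16πσd²): d = √[L(1−A)/(16πσT_eq⁴)].
d = √[8.42×10²⁶ × 0.88 / (16π × 5.67×10⁻⁸ × (230)⁴)] = 3.05×10¹¹ m = 2.04 AU.

d ≈ 2.04 AU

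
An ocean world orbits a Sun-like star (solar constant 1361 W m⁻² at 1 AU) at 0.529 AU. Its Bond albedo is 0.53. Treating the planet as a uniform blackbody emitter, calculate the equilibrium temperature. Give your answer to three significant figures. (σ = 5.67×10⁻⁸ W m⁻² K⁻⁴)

T_eq ≈ 317 K

Flux at 0.529 AU: S = 1361/0.529² = 4860 W m⁻².
Energy balance: absorbed = emitted ⇒ πR²·S(1−A) = 4πR²·σT_eq⁴, so T_eq⁴ = S(1−A)/(4σ).
T_eq = [4860 × 0.47 / (4 × 5.67×10⁻⁸)]^(1/4) = (1.01×10¹⁰)^(1/4) = 317 K.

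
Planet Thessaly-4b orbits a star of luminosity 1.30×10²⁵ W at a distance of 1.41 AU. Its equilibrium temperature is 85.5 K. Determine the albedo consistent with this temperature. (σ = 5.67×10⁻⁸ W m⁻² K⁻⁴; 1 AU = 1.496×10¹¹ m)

d = 1.41 AU = 2.11×10¹¹ m.
Flux: S = L/(4πd²) = 1.30×10²⁵/(4π×(2.11×10¹¹)²) = 23.3 W m⁻².
From T_eq⁴ = S(1−A)/(4σ): 1−A = 4σT_eq⁴/S.
1−A = 4 × 5.67×10⁻⁸ × (85.5)⁴ / 23.3 = 0.521.

A ≈ 0.48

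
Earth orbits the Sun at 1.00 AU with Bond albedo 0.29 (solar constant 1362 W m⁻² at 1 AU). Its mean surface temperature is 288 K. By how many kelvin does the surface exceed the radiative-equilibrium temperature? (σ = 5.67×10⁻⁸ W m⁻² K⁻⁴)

S = 1362/1.00² = 1362 W m⁻².
T_eq = [S(1−A)/(4σ)]^(1/4) = [1362×0.71/(4×5.67×10⁻⁸)]^(1/4) = 255.5 K.
ΔT = T_surf − T_eq = 288 − 255.5.

ΔT ≈ 32.5 K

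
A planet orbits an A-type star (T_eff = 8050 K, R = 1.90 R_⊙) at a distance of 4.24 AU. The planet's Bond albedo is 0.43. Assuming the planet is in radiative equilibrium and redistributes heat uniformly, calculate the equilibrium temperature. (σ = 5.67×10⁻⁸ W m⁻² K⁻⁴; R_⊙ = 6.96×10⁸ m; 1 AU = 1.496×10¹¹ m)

T_eq ≈ 226 K

R_⋆ = 1.90 × 6.96×10⁸ = 1.32×10⁹ m.
d = 4.24 AU = 6.34×10¹¹ m.
L = 4πR_⋆²σT_⋆⁴ = 4π(1.32×10⁹)² × 5.67×10⁻⁸ × (8050)⁴ = 5.23×10²⁷ W.
S = L/(4πd²) = 1030 W m⁻².
Energy balance: absorbed = emitted ⇒ πR²·S(1−A) = 4πR²·σT_eq⁴, so T_eq⁴ = S(1−A)/(4σ).
T_eq = [1030 × 0.57 / (4 × 5.67×10⁻⁸)]^(1/4) = (2.60×10⁹)^(1/4) = 226 K.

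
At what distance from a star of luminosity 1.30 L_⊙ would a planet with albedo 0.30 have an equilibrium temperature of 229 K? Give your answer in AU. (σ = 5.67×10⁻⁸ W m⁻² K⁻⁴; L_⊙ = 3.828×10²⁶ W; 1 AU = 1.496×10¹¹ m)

d ≈ 1.41 AU

L = 1.30 × 3.828×10²⁶ = 4.98×10²⁶ W.
From T_eq⁴ = L(1−A)/(16πσd²): d = √[L(1−A)/(16πσT_eq⁴)].
d = √[4.98×10²⁶ × 0.70 / (16π × 5.67×10⁻⁸ × (229)⁴)] = 2.11×10¹¹ m = 1.41 AU.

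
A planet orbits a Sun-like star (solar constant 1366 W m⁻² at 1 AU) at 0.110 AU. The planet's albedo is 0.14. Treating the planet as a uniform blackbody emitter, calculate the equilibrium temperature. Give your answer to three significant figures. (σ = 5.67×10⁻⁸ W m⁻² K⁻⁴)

T_eq ≈ 809 K

Flux at 0.110 AU: S = 1366/0.110² = 1.13×10⁵ W m⁻².
Energy balance: absorbed = emitted ⇒ πR²·S(1−A) = 4πR²·σT_eq⁴, so T_eq⁴ = S(1−A)/(4σ).
T_eq = [1.13×10⁵ × 0.86 / (4 × 5.67×10⁻⁸)]^(1/4) = (4.28×10¹¹)^(1/4) = 809 K.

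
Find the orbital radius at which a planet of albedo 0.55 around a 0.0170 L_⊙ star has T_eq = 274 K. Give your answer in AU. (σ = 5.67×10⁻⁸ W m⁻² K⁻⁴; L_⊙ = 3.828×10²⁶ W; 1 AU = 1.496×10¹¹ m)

L = 0.0170 × 3.828×10²⁶ = 6.51×10²⁴ W.
From T_eq⁴ = L(1−A)/(16πσd²): d = √[L(1−A)/(16πσT_eq⁴)].
d = √[6.51×10²⁴ × 0.45 / (16π × 5.67×10⁻⁸ × (274)⁴)] = 1.35×10¹⁰ m = 0.0903 AU.

d ≈ 0.0903 AU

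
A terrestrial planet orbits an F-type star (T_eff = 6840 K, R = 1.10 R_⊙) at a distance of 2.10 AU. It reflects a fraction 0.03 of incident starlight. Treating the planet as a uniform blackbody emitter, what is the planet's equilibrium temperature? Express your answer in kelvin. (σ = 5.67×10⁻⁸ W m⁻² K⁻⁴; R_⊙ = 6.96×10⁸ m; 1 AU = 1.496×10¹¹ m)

T_eq ≈ 237 K

R_⋆ = 1.10 × 6.96×10⁸ = 7.66×10⁸ m.
d = 2.10 AU = 3.14×10¹¹ m.
L = 4πR_⋆²σT_⋆⁴ = 4π(7.66×10⁸)² × 5.67×10⁻⁸ × (6840)⁴ = 9.14×10²⁶ W.
S = L/(4πd²) = 737 W m⁻².
Energy balance: absorbed = emitted ⇒ πR²·S(1−A) = 4πR²·σT_eq⁴, so T_eq⁴ = S(1−A)/(4σ).
T_eq = [737 × 0.97 / (4 × 5.67×10⁻⁸)]^(1/4) = (3.15×10⁹)^(1/4) = 237 K.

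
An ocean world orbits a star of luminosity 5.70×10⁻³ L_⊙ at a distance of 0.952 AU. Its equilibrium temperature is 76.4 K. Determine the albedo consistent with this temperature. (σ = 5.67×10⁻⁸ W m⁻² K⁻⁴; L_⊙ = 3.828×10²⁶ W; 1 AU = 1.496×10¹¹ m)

d = 0.952 AU = 1.42×10¹¹ m.
L = 5.70×10⁻³ × 3.828×10²⁶ = 2.18×10²⁴ W.
Flux: S = L/(4πd²) = 2.18×10²⁴/(4π×(1.42×10¹¹)²) = 8.56 W m⁻².
From T_eq⁴ = S(1−A)/(4σ): 1−A = 4σT_eq⁴/S.
1−A = 4 × 5.67×10⁻⁸ × (76.4)⁴ / 8.56 = 0.903.

A ≈ 0.10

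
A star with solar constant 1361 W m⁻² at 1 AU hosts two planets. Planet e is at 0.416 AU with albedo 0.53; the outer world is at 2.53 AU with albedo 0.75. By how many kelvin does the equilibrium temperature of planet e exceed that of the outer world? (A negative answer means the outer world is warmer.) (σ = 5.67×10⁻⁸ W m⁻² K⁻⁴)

T_eq = [S₀(1−A)/(4σd²)]^(1/4), so T ∝ (1−A)^(1/4) / √d.
T₁ = [1361×0.47/(4×5.67×10⁻⁸×0.416²)]^(1/4) = 357.30 K.
T₂ = [1361×0.25/(4×5.67×10⁻⁸×2.53²)]^(1/4) = 123.73 K.

ΔT ≈ 233.6 K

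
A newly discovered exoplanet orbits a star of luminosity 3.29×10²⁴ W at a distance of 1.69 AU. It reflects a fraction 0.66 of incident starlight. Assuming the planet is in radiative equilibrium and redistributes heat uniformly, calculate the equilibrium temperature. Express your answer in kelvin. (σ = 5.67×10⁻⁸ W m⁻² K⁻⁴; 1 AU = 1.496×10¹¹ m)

T_eq ≈ 49.8 K

d = 1.69 AU = 2.53×10¹¹ m.
Flux: S = L/(4πd²) = 3.29×10²⁴/(4π×(2.53×10¹¹)²) = 4.10 W m⁻².
Energy balance: absorbed = emitted ⇒ πR²·S(1−A) = 4πR²·σT_eq⁴, so T_eq⁴ = S(1−A)/(4σ).
T_eq = [4.10 × 0.34 / (4 × 5.67×10⁻⁸)]^(1/4) = (6.14×10⁶)^(1/4) = 49.8 K.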